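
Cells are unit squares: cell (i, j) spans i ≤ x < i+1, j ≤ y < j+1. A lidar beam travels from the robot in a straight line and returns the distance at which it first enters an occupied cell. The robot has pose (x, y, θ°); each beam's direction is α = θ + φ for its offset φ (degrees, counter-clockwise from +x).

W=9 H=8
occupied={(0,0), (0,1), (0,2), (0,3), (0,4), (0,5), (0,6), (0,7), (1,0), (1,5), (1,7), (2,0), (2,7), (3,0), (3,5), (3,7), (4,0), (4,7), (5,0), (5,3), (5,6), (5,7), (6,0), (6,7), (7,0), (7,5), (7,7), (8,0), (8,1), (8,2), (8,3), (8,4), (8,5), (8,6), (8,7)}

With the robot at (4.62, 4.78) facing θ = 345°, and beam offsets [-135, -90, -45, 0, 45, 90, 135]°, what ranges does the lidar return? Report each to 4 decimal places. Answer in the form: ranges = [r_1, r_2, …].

ranges = [4.1800, 3.9133, 0.9007, 3.4992, 3.9029, 1.4682, 1.2400]

beam 1: φ=-135°, α=210°
  direction (-0.8660, -0.5000); cell (4,4); t to first gridline: x 0.7159, y 1.5600 (then +1.1547 / +2.0000)
    (3,4) via x @ 0.7159
    (3,3) via y @ 1.5600
    (2,3) via x @ 1.8706
    (1,3) via x @ 3.0253
    (1,2) via y @ 3.5600
    (0,2) via x @ 4.1800  # hit
  → r_1 = 4.1800
beam 2: φ=-90°, α=255°
  direction (-0.2588, -0.9659); cell (4,4); t to first gridline: x 2.3955, y 0.8075 (then +3.8637 / +1.0353)
    (4,3) via y @ 0.8075
    (4,2) via y @ 1.8428
    (3,2) via x @ 2.3955
    (3,1) via y @ 2.8781
    (3,0) via y @ 3.9133  # hit
  → r_2 = 3.9133
beam 3: φ=-45°, α=300°
  direction (0.5000, -0.8660); cell (4,4); t to first gridline: x 0.7600, y 0.9007 (then +2.0000 / +1.1547)
    (5,4) via x @ 0.7600
    (5,3) via y @ 0.9007  # hit
  → r_3 = 0.9007
beam 4: φ=0°, α=345°
  direction (0.9659, -0.2588); cell (4,4); t to first gridline: x 0.3934, y 3.0137 (then +1.0353 / +3.8637)
    (5,4) via x @ 0.3934
    (6,4) via x @ 1.4287
    (7,4) via x @ 2.4640
    (7,3) via y @ 3.0137
    (8,3) via x @ 3.4992  # hit
  → r_4 = 3.4992
beam 5: φ=45°, α=30°
  direction (0.8660, 0.5000); cell (4,4); t to first gridline: x 0.4388, y 0.4400 (then +1.1547 / +2.0000)
    (5,4) via x @ 0.4388
    (5,5) via y @ 0.4400
    (6,5) via x @ 1.5935
    (6,6) via y @ 2.4400
    (7,6) via x @ 2.7482
    (8,6) via x @ 3.9029  # hit
  → r_5 = 3.9029
beam 6: φ=90°, α=75°
  direction (0.2588, 0.9659); cell (4,4); t to first gridline: x 1.4682, y 0.2278 (then +3.8637 / +1.0353)
    (4,5) via y @ 0.2278
    (4,6) via y @ 1.2630
    (5,6) via x @ 1.4682  # hit
  → r_6 = 1.4682
beam 7: φ=135°, α=120°
  direction (-0.5000, 0.8660); cell (4,4); t to first gridline: x 1.2400, y 0.2540 (then +2.0000 / +1.1547)
    (4,5) via y @ 0.2540
    (3,5) via x @ 1.2400  # hit
  → r_7 = 1.2400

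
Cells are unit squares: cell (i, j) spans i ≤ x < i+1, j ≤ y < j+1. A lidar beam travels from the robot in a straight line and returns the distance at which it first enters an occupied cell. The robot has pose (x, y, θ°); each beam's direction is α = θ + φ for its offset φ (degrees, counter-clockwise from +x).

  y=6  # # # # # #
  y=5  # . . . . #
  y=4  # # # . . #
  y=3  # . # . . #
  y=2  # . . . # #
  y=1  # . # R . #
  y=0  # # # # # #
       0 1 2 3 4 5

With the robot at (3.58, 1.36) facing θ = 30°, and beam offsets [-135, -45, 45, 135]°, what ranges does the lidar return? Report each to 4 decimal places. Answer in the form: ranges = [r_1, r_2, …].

beam 1: φ=-135°, α=255°
  direction (-0.2588, -0.9659); cell (3,1); t to first gridline: x 2.2409, y 0.3727 (then +3.8637 / +1.0353)
    (3,0) via y @ 0.3727  # hit
  → r_1 = 0.3727
beam 2: φ=-45°, α=345°
  direction (0.9659, -0.2588); cell (3,1); t to first gridline: x 0.4348, y 1.3909 (then +1.0353 / +3.8637)
    (4,1) via x @ 0.4348
    (4,0) via y @ 1.3909  # hit
  → r_2 = 1.3909
beam 3: φ=45°, α=75°
  direction (0.2588, 0.9659); cell (3,1); t to first gridline: x 1.6228, y 0.6626 (then +3.8637 / +1.0353)
    (3,2) via y @ 0.6626
    (4,2) via x @ 1.6228  # hit
  → r_3 = 1.6228
beam 4: φ=135°, α=165°
  direction (-0.9659, 0.2588); cell (3,1); t to first gridline: x 0.6005, y 2.4728 (then +1.0353 / +3.8637)
    (2,1) via x @ 0.6005  # hit
  → r_4 = 0.6005

ranges = [0.3727, 1.3909, 1.6228, 0.6005]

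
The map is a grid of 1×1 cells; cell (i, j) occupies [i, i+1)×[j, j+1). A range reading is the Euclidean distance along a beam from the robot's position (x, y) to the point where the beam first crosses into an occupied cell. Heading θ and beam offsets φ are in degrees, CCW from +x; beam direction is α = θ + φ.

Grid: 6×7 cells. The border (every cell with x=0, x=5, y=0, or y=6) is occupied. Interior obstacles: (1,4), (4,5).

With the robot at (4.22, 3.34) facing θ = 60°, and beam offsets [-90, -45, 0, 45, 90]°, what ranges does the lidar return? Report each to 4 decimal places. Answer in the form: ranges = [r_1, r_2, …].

beam 1: φ=-90°, α=330°
  dir = (cos 330°, sin 330°) = (0.8660, -0.5000); from cell (4,3)
  next x-line at t=0.9007, next y-line at t=0.6800; Δt_x=1.1547, Δt_y=2.0000
    y: enter (4,2) at t=0.6800
    x: enter (5,2) at t=0.9007 ← occupied
  → r_1 = 0.9007
beam 2: φ=-45°, α=15°
  dir = (cos 15°, sin 15°) = (0.9659, 0.2588); from cell (4,3)
  next x-line at t=0.8075, next y-line at t=2.5500; Δt_x=1.0353, Δt_y=3.8637
    x: enter (5,3) at t=0.8075 ← occupied
  → r_2 = 0.8075
beam 3: φ=0°, α=60°
  dir = (cos 60°, sin 60°) = (0.5000, 0.8660); from cell (4,3)
  next x-line at t=1.5600, next y-line at t=0.7621; Δt_x=2.0000, Δt_y=1.1547
    y: enter (4,4) at t=0.7621
    x: enter (5,4) at t=1.5600 ← occupied
  → r_3 = 1.5600
beam 4: φ=45°, α=105°
  dir = (cos 105°, sin 105°) = (-0.2588, 0.9659); from cell (4,3)
  next x-line at t=0.8500, next y-line at t=0.6833; Δt_x=3.8637, Δt_y=1.0353
    y: enter (4,4) at t=0.6833
    x: enter (3,4) at t=0.8500
    y: enter (3,5) at t=1.7186
    y: enter (3,6) at t=2.7538 ← occupied
  → r_4 = 2.7538
beam 5: φ=90°, α=150°
  dir = (cos 150°, sin 150°) = (-0.8660, 0.5000); from cell (4,3)
  next x-line at t=0.2540, next y-line at t=1.3200; Δt_x=1.1547, Δt_y=2.0000
    x: enter (3,3) at t=0.2540
    y: enter (3,4) at t=1.3200
    x: enter (2,4) at t=1.4087
    x: enter (1,4) at t=2.5634 ← occupied
  → r_5 = 2.5634

ranges = [0.9007, 0.8075, 1.5600, 2.7538, 2.5634]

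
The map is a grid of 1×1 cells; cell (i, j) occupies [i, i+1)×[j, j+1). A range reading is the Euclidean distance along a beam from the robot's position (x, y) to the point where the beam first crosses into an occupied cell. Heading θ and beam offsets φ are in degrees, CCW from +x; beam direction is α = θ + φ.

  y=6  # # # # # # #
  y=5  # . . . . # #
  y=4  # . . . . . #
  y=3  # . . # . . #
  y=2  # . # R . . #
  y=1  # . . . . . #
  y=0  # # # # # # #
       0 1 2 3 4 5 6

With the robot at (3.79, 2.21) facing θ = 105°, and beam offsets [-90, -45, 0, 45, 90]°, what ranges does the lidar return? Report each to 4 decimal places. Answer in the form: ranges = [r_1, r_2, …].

beam 1: φ=-90°, α=15°
  direction (0.9659, 0.2588); cell (3,2); t to first gridline: x 0.2174, y 3.0523 (then +1.0353 / +3.8637)
    (4,2) via x @ 0.2174
    (5,2) via x @ 1.2527
    (6,2) via x @ 2.2880  # hit
  → r_1 = 2.2880
beam 2: φ=-45°, α=60°
  direction (0.5000, 0.8660); cell (3,2); t to first gridline: x 0.4200, y 0.9122 (then +2.0000 / +1.1547)
    (4,2) via x @ 0.4200
    (4,3) via y @ 0.9122
    (4,4) via y @ 2.0669
    (5,4) via x @ 2.4200
    (5,5) via y @ 3.2216  # hit
  → r_2 = 3.2216
beam 3: φ=0°, α=105°
  direction (-0.2588, 0.9659); cell (3,2); t to first gridline: x 3.0523, y 0.8179 (then +3.8637 / +1.0353)
    (3,3) via y @ 0.8179  # hit
  → r_3 = 0.8179
beam 4: φ=45°, α=150°
  direction (-0.8660, 0.5000); cell (3,2); t to first gridline: x 0.9122, y 1.5800 (then +1.1547 / +2.0000)
    (2,2) via x @ 0.9122  # hit
  → r_4 = 0.9122
beam 5: φ=90°, α=195°
  direction (-0.9659, -0.2588); cell (3,2); t to first gridline: x 0.8179, y 0.8114 (then +1.0353 / +3.8637)
    (3,1) via y @ 0.8114
    (2,1) via x @ 0.8179
    (1,1) via x @ 1.8531
    (0,1) via x @ 2.8884  # hit
  → r_5 = 2.8884

ranges = [2.2880, 3.2216, 0.8179, 0.9122, 2.8884]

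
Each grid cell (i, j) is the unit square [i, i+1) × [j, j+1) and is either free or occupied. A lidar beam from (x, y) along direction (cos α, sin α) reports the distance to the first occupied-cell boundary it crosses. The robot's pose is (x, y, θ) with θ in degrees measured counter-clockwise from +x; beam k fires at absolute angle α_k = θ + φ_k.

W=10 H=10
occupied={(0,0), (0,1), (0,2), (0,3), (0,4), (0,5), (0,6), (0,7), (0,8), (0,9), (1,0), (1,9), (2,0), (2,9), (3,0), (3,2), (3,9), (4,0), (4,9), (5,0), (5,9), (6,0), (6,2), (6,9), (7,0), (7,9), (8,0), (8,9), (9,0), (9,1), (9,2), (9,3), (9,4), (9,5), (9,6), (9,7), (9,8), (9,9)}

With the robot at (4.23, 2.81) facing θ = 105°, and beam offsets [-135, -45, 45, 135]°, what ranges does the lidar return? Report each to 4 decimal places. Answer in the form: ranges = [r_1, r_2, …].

ranges = [3.6200, 7.1476, 0.2656, 0.4600]

beam 1: φ=-135°, α=330°
  cosα=0.8660 sinα=-0.5000 | (4,2) | tMaxX 0.8891 tMaxY 1.6200 | tΔX 1.1547 tΔY 2.0000
    t=0.8891 [x] (5,2)
    t=1.6200 [y] (5,1)
    t=2.0438 [x] (6,1)
    t=3.1985 [x] (7,1)
    t=3.6200 [y] (7,0) — stop
  → r_1 = 3.6200
beam 2: φ=-45°, α=60°
  cosα=0.5000 sinα=0.8660 | (4,2) | tMaxX 1.5400 tMaxY 0.2194 | tΔX 2.0000 tΔY 1.1547
    t=0.2194 [y] (4,3)
    t=1.3741 [y] (4,4)
    t=1.5400 [x] (5,4)
    t=2.5288 [y] (5,5)
    t=3.5400 [x] (6,5)
    t=3.6835 [y] (6,6)
    t=4.8382 [y] (6,7)
    t=5.5400 [x] (7,7)
    t=5.9929 [y] (7,8)
    t=7.1476 [y] (7,9) — stop
  → r_2 = 7.1476
beam 3: φ=45°, α=150°
  cosα=-0.8660 sinα=0.5000 | (4,2) | tMaxX 0.2656 tMaxY 0.3800 | tΔX 1.1547 tΔY 2.0000
    t=0.2656 [x] (3,2) — stop
  → r_3 = 0.2656
beam 4: φ=135°, α=240°
  cosα=-0.5000 sinα=-0.8660 | (4,2) | tMaxX 0.4600 tMaxY 0.9353 | tΔX 2.0000 tΔY 1.1547
    t=0.4600 [x] (3,2) — stop
  → r_4 = 0.4600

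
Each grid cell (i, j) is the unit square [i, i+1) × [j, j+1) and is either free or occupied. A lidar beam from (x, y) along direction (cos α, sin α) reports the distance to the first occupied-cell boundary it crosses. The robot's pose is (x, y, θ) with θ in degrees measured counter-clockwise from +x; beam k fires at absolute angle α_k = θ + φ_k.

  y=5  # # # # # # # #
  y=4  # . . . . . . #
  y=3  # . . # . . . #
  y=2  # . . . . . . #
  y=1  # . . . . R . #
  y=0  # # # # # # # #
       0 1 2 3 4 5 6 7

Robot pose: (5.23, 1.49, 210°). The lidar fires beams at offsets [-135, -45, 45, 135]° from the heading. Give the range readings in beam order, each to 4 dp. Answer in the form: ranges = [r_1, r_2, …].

ranges = [3.6338, 4.3792, 0.5073, 1.8324]

beam 1: φ=-135°, α=75°
  cosα=0.2588 sinα=0.9659 | (5,1) | tMaxX 2.9751 tMaxY 0.5280 | tΔX 3.8637 tΔY 1.0353
    t=0.5280 [y] (5,2)
    t=1.5633 [y] (5,3)
    t=2.5985 [y] (5,4)
    t=2.9751 [x] (6,4)
    t=3.6338 [y] (6,5) — stop
  → r_1 = 3.6338
beam 2: φ=-45°, α=165°
  cosα=-0.9659 sinα=0.2588 | (5,1) | tMaxX 0.2381 tMaxY 1.9705 | tΔX 1.0353 tΔY 3.8637
    t=0.2381 [x] (4,1)
    t=1.2734 [x] (3,1)
    t=1.9705 [y] (3,2)
    t=2.3087 [x] (2,2)
    t=3.3439 [x] (1,2)
    t=4.3792 [x] (0,2) — stop
  → r_2 = 4.3792
beam 3: φ=45°, α=255°
  cosα=-0.2588 sinα=-0.9659 | (5,1) | tMaxX 0.8887 tMaxY 0.5073 | tΔX 3.8637 tΔY 1.0353
    t=0.5073 [y] (5,0) — stop
  → r_3 = 0.5073
beam 4: φ=135°, α=345°
  cosα=0.9659 sinα=-0.2588 | (5,1) | tMaxX 0.7972 tMaxY 1.8932 | tΔX 1.0353 tΔY 3.8637
    t=0.7972 [x] (6,1)
    t=1.8324 [x] (7,1) — stop
  → r_4 = 1.8324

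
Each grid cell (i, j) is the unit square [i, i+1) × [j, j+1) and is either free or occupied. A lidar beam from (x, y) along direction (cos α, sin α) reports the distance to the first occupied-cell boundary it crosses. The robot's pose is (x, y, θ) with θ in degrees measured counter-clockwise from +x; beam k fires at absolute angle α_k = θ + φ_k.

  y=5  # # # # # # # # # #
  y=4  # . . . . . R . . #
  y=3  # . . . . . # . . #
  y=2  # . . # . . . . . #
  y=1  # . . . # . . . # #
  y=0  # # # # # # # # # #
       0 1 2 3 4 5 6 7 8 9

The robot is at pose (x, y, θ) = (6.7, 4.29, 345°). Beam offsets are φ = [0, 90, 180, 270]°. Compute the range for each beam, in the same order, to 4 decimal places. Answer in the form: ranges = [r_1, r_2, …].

beam 1: φ=0°, α=345°
  d=(0.9659,-0.2588)  start (6,4)  tX=0.3106 tY=1.1205  stride 1/|dx|=1.0353 1/|dy|=3.8637
    cross x-line → (7,4), t=0.3106
    cross y-line → (7,3), t=1.1205
    cross x-line → (8,3), t=1.3459
    cross x-line → (9,3), t=2.3811 (wall)
  → r_1 = 2.3811
beam 2: φ=90°, α=75°
  d=(0.2588,0.9659)  start (6,4)  tX=1.1591 tY=0.7350  stride 1/|dx|=3.8637 1/|dy|=1.0353
    cross y-line → (6,5), t=0.7350 (wall)
  → r_2 = 0.7350
beam 3: φ=180°, α=165°
  d=(-0.9659,0.2588)  start (6,4)  tX=0.7247 tY=2.7432  stride 1/|dx|=1.0353 1/|dy|=3.8637
    cross x-line → (5,4), t=0.7247
    cross x-line → (4,4), t=1.7600
    cross y-line → (4,5), t=2.7432 (wall)
  → r_3 = 2.7432
beam 4: φ=270°, α=255°
  d=(-0.2588,-0.9659)  start (6,4)  tX=2.7046 tY=0.3002  stride 1/|dx|=3.8637 1/|dy|=1.0353
    cross y-line → (6,3), t=0.3002 (wall)
  → r_4 = 0.3002

ranges = [2.3811, 0.7350, 2.7432, 0.3002]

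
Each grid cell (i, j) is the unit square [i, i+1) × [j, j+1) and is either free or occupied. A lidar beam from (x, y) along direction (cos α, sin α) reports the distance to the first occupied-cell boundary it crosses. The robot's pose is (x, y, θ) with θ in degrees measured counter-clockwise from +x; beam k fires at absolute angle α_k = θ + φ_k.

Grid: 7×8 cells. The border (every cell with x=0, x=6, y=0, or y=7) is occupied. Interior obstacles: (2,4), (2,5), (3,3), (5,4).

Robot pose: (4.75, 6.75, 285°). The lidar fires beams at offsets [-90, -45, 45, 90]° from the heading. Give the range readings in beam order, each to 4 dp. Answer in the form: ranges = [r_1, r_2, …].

beam 1: φ=-90°, α=195°
  d=(-0.9659,-0.2588)  start (4,6)  tX=0.7765 tY=2.8978  stride 1/|dx|=1.0353 1/|dy|=3.8637
    cross x-line → (3,6), t=0.7765
    cross x-line → (2,6), t=1.8117
    cross x-line → (1,6), t=2.8470
    cross y-line → (1,5), t=2.8978
    cross x-line → (0,5), t=3.8823 (wall)
  → r_1 = 3.8823
beam 2: φ=-45°, α=240°
  d=(-0.5000,-0.8660)  start (4,6)  tX=1.5000 tY=0.8660  stride 1/|dx|=2.0000 1/|dy|=1.1547
    cross y-line → (4,5), t=0.8660
    cross x-line → (3,5), t=1.5000
    cross y-line → (3,4), t=2.0207
    cross y-line → (3,3), t=3.1754 (wall)
  → r_2 = 3.1754
beam 3: φ=45°, α=330°
  d=(0.8660,-0.5000)  start (4,6)  tX=0.2887 tY=1.5000  stride 1/|dx|=1.1547 1/|dy|=2.0000
    cross x-line → (5,6), t=0.2887
    cross x-line → (6,6), t=1.4434 (wall)
  → r_3 = 1.4434
beam 4: φ=90°, α=15°
  d=(0.9659,0.2588)  start (4,6)  tX=0.2588 tY=0.9659  stride 1/|dx|=1.0353 1/|dy|=3.8637
    cross x-line → (5,6), t=0.2588
    cross y-line → (5,7), t=0.9659 (wall)
  → r_4 = 0.9659

ranges = [3.8823, 3.1754, 1.4434, 0.9659]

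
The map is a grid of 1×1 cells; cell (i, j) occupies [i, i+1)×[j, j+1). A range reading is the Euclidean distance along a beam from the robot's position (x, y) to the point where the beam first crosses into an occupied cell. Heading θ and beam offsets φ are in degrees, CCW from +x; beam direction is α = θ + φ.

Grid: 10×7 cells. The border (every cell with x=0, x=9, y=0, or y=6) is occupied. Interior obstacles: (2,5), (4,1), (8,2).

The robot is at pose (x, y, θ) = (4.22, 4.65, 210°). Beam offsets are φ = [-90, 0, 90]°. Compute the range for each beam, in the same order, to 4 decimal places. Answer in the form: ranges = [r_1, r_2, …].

ranges = [1.5588, 3.7181, 4.2147]

beam 1: φ=-90°, α=120°
  cosα=-0.5000 sinα=0.8660 | (4,4) | tMaxX 0.4400 tMaxY 0.4041 | tΔX 2.0000 tΔY 1.1547
    t=0.4041 [y] (4,5)
    t=0.4400 [x] (3,5)
    t=1.5588 [y] (3,6) — stop
  → r_1 = 1.5588
beam 2: φ=0°, α=210°
  cosα=-0.8660 sinα=-0.5000 | (4,4) | tMaxX 0.2540 tMaxY 1.3000 | tΔX 1.1547 tΔY 2.0000
    t=0.2540 [x] (3,4)
    t=1.3000 [y] (3,3)
    t=1.4087 [x] (2,3)
    t=2.5634 [x] (1,3)
    t=3.3000 [y] (1,2)
    t=3.7181 [x] (0,2) — stop
  → r_2 = 3.7181
beam 3: φ=90°, α=300°
  cosα=0.5000 sinα=-0.8660 | (4,4) | tMaxX 1.5600 tMaxY 0.7506 | tΔX 2.0000 tΔY 1.1547
    t=0.7506 [y] (4,3)
    t=1.5600 [x] (5,3)
    t=1.9053 [y] (5,2)
    t=3.0600 [y] (5,1)
    t=3.5600 [x] (6,1)
    t=4.2147 [y] (6,0) — stop
  → r_3 = 4.2147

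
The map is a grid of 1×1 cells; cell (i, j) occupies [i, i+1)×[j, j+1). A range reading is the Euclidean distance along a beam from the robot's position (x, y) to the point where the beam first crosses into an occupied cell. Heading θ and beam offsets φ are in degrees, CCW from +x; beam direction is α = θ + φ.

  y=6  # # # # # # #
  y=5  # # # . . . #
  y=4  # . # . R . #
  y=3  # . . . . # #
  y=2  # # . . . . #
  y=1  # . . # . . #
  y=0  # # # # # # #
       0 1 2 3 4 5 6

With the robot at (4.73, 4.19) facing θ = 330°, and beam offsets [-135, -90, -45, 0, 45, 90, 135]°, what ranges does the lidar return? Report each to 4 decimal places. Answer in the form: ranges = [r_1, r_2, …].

beam 1: φ=-135°, α=195°
  direction (-0.9659, -0.2588); cell (4,4); t to first gridline: x 0.7558, y 0.7341 (then +1.0353 / +3.8637)
    (4,3) via y @ 0.7341
    (3,3) via x @ 0.7558
    (2,3) via x @ 1.7910
    (1,3) via x @ 2.8263
    (0,3) via x @ 3.8616  # hit
  → r_1 = 3.8616
beam 2: φ=-90°, α=240°
  direction (-0.5000, -0.8660); cell (4,4); t to first gridline: x 1.4600, y 0.2194 (then +2.0000 / +1.1547)
    (4,3) via y @ 0.2194
    (4,2) via y @ 1.3741
    (3,2) via x @ 1.4600
    (3,1) via y @ 2.5288  # hit
  → r_2 = 2.5288
beam 3: φ=-45°, α=285°
  direction (0.2588, -0.9659); cell (4,4); t to first gridline: x 1.0432, y 0.1967 (then +3.8637 / +1.0353)
    (4,3) via y @ 0.1967
    (5,3) via x @ 1.0432  # hit
  → r_3 = 1.0432
beam 4: φ=0°, α=330°
  direction (0.8660, -0.5000); cell (4,4); t to first gridline: x 0.3118, y 0.3800 (then +1.1547 / +2.0000)
    (5,4) via x @ 0.3118
    (5,3) via y @ 0.3800  # hit
  → r_4 = 0.3800
beam 5: φ=45°, α=15°
  direction (0.9659, 0.2588); cell (4,4); t to first gridline: x 0.2795, y 3.1296 (then +1.0353 / +3.8637)
    (5,4) via x @ 0.2795
    (6,4) via x @ 1.3148  # hit
  → r_5 = 1.3148
beam 6: φ=90°, α=60°
  direction (0.5000, 0.8660); cell (4,4); t to first gridline: x 0.5400, y 0.9353 (then +2.0000 / +1.1547)
    (5,4) via x @ 0.5400
    (5,5) via y @ 0.9353
    (5,6) via y @ 2.0900  # hit
  → r_6 = 2.0900
beam 7: φ=135°, α=105°
  direction (-0.2588, 0.9659); cell (4,4); t to first gridline: x 2.8205, y 0.8386 (then +3.8637 / +1.0353)
    (4,5) via y @ 0.8386
    (4,6) via y @ 1.8738  # hit
  → r_7 = 1.8738

ranges = [3.8616, 2.5288, 1.0432, 0.3800, 1.3148, 2.0900, 1.8738]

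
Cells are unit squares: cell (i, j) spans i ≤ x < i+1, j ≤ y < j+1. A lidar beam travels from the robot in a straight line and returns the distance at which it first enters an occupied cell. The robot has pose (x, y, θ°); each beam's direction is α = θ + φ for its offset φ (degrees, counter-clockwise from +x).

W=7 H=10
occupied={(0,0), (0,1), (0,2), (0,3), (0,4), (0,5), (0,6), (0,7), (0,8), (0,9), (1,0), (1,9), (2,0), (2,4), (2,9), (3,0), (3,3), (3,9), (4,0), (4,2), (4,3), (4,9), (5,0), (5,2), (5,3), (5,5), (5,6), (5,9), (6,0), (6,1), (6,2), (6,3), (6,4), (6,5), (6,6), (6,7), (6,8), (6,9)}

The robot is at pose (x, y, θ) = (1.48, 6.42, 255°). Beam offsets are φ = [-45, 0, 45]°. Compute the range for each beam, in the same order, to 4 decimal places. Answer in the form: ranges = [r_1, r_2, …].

beam 1: φ=-45°, α=210°
  direction (-0.8660, -0.5000); cell (1,6); t to first gridline: x 0.5543, y 0.8400 (then +1.1547 / +2.0000)
    (0,6) via x @ 0.5543  # hit
  → r_1 = 0.5543
beam 2: φ=0°, α=255°
  direction (-0.2588, -0.9659); cell (1,6); t to first gridline: x 1.8546, y 0.4348 (then +3.8637 / +1.0353)
    (1,5) via y @ 0.4348
    (1,4) via y @ 1.4701
    (0,4) via x @ 1.8546  # hit
  → r_2 = 1.8546
beam 3: φ=45°, α=300°
  direction (0.5000, -0.8660); cell (1,6); t to first gridline: x 1.0400, y 0.4850 (then +2.0000 / +1.1547)
    (1,5) via y @ 0.4850
    (2,5) via x @ 1.0400
    (2,4) via y @ 1.6397  # hit
  → r_3 = 1.6397

ranges = [0.5543, 1.8546, 1.6397]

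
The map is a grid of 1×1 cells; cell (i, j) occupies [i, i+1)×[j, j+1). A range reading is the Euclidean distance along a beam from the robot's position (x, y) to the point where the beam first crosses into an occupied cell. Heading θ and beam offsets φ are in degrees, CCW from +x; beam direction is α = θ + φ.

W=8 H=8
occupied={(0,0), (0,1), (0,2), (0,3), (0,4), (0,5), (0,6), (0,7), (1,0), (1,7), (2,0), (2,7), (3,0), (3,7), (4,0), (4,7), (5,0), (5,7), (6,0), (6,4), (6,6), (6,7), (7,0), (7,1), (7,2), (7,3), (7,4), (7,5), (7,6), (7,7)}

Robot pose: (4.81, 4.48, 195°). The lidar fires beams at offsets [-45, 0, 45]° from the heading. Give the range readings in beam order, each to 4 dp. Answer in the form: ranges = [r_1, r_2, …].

beam 1: φ=-45°, α=150°
  dir = (cos 150°, sin 150°) = (-0.8660, 0.5000); from cell (4,4)
  next x-line at t=0.9353, next y-line at t=1.0400; Δt_x=1.1547, Δt_y=2.0000
    x: enter (3,4) at t=0.9353
    y: enter (3,5) at t=1.0400
    x: enter (2,5) at t=2.0900
    y: enter (2,6) at t=3.0400
    x: enter (1,6) at t=3.2447
    x: enter (0,6) at t=4.3994 ← occupied
  → r_1 = 4.3994
beam 2: φ=0°, α=195°
  dir = (cos 195°, sin 195°) = (-0.9659, -0.2588); from cell (4,4)
  next x-line at t=0.8386, next y-line at t=1.8546; Δt_x=1.0353, Δt_y=3.8637
    x: enter (3,4) at t=0.8386
    y: enter (3,3) at t=1.8546
    x: enter (2,3) at t=1.8738
    x: enter (1,3) at t=2.9091
    x: enter (0,3) at t=3.9444 ← occupied
  → r_2 = 3.9444
beam 3: φ=45°, α=240°
  dir = (cos 240°, sin 240°) = (-0.5000, -0.8660); from cell (4,4)
  next x-line at t=1.6200, next y-line at t=0.5543; Δt_x=2.0000, Δt_y=1.1547
    y: enter (4,3) at t=0.5543
    x: enter (3,3) at t=1.6200
    y: enter (3,2) at t=1.7090
    y: enter (3,1) at t=2.8637
    x: enter (2,1) at t=3.6200
    y: enter (2,0) at t=4.0184 ← occupied
  → r_3 = 4.0184

ranges = [4.3994, 3.9444, 4.0184]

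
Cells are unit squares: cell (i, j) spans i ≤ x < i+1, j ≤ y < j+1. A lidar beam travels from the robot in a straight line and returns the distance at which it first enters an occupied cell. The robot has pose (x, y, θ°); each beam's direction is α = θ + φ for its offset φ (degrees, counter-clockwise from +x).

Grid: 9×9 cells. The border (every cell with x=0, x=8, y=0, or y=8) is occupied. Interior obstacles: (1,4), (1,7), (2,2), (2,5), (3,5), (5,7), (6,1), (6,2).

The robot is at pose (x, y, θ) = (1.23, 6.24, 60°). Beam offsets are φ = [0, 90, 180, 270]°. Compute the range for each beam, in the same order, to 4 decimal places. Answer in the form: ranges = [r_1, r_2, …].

beam 1: φ=0°, α=60°
  d=(0.5000,0.8660)  start (1,6)  tX=1.5400 tY=0.8776  stride 1/|dx|=2.0000 1/|dy|=1.1547
    cross y-line → (1,7), t=0.8776 (wall)
  → r_1 = 0.8776
beam 2: φ=90°, α=150°
  d=(-0.8660,0.5000)  start (1,6)  tX=0.2656 tY=1.5200  stride 1/|dx|=1.1547 1/|dy|=2.0000
    cross x-line → (0,6), t=0.2656 (wall)
  → r_2 = 0.2656
beam 3: φ=180°, α=240°
  d=(-0.5000,-0.8660)  start (1,6)  tX=0.4600 tY=0.2771  stride 1/|dx|=2.0000 1/|dy|=1.1547
    cross y-line → (1,5), t=0.2771
    cross x-line → (0,5), t=0.4600 (wall)
  → r_3 = 0.4600
beam 4: φ=270°, α=330°
  d=(0.8660,-0.5000)  start (1,6)  tX=0.8891 tY=0.4800  stride 1/|dx|=1.1547 1/|dy|=2.0000
    cross y-line → (1,5), t=0.4800
    cross x-line → (2,5), t=0.8891 (wall)
  → r_4 = 0.8891

ranges = [0.8776, 0.2656, 0.4600, 0.8891]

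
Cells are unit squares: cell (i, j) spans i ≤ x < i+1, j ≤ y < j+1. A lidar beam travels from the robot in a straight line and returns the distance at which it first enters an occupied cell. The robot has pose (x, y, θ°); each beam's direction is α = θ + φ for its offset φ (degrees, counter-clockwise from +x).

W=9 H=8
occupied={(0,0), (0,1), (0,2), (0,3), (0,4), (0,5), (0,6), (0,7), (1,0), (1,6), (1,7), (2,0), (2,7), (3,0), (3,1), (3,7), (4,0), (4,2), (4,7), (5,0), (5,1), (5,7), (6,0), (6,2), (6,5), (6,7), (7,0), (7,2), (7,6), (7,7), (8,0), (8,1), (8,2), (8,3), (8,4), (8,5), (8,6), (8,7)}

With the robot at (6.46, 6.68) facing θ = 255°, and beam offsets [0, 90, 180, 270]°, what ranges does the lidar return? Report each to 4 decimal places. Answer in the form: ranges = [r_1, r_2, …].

beam 1: φ=0°, α=255°
  cosα=-0.2588 sinα=-0.9659 | (6,6) | tMaxX 1.7773 tMaxY 0.7040 | tΔX 3.8637 tΔY 1.0353
    t=0.7040 [y] (6,5) — stop
  → r_1 = 0.7040
beam 2: φ=90°, α=345°
  cosα=0.9659 sinα=-0.2588 | (6,6) | tMaxX 0.5590 tMaxY 2.6273 | tΔX 1.0353 tΔY 3.8637
    t=0.5590 [x] (7,6) — stop
  → r_2 = 0.5590
beam 3: φ=180°, α=75°
  cosα=0.2588 sinα=0.9659 | (6,6) | tMaxX 2.0864 tMaxY 0.3313 | tΔX 3.8637 tΔY 1.0353
    t=0.3313 [y] (6,7) — stop
  → r_3 = 0.3313
beam 4: φ=270°, α=165°
  cosα=-0.9659 sinα=0.2588 | (6,6) | tMaxX 0.4762 tMaxY 1.2364 | tΔX 1.0353 tΔY 3.8637
    t=0.4762 [x] (5,6)
    t=1.2364 [y] (5,7) — stop
  → r_4 = 1.2364

ranges = [0.7040, 0.5590, 0.3313, 1.2364]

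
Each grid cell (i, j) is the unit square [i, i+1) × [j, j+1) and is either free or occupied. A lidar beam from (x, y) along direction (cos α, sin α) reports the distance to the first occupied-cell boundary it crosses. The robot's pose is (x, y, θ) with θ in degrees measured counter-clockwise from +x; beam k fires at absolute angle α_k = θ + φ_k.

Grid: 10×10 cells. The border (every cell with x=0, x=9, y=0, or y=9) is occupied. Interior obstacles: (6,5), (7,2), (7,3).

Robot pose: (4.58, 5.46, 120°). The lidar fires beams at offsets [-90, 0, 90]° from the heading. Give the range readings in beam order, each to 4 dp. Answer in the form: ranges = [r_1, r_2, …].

beam 1: φ=-90°, α=30°
  d=(0.8660,0.5000)  start (4,5)  tX=0.4850 tY=1.0800  stride 1/|dx|=1.1547 1/|dy|=2.0000
    cross x-line → (5,5), t=0.4850
    cross y-line → (5,6), t=1.0800
    cross x-line → (6,6), t=1.6397
    cross x-line → (7,6), t=2.7944
    cross y-line → (7,7), t=3.0800
    cross x-line → (8,7), t=3.9491
    cross y-line → (8,8), t=5.0800
    cross x-line → (9,8), t=5.1038 (wall)
  → r_1 = 5.1038
beam 2: φ=0°, α=120°
  d=(-0.5000,0.8660)  start (4,5)  tX=1.1600 tY=0.6235  stride 1/|dx|=2.0000 1/|dy|=1.1547
    cross y-line → (4,6), t=0.6235
    cross x-line → (3,6), t=1.1600
    cross y-line → (3,7), t=1.7782
    cross y-line → (3,8), t=2.9329
    cross x-line → (2,8), t=3.1600
    cross y-line → (2,9), t=4.0876 (wall)
  → r_2 = 4.0876
beam 3: φ=90°, α=210°
  d=(-0.8660,-0.5000)  start (4,5)  tX=0.6697 tY=0.9200  stride 1/|dx|=1.1547 1/|dy|=2.0000
    cross x-line → (3,5), t=0.6697
    cross y-line → (3,4), t=0.9200
    cross x-line → (2,4), t=1.8244
    cross y-line → (2,3), t=2.9200
    cross x-line → (1,3), t=2.9791
    cross x-line → (0,3), t=4.1338 (wall)
  → r_3 = 4.1338

ranges = [5.1038, 4.0876, 4.1338]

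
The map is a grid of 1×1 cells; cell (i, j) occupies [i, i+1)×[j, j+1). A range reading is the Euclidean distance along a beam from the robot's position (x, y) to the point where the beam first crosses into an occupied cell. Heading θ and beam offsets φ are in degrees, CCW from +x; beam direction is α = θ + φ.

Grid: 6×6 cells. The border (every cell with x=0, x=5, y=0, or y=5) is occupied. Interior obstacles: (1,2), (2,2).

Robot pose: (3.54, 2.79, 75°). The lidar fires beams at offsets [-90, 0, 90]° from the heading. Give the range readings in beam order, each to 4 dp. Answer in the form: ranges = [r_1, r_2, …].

ranges = [1.5115, 2.2880, 0.5590]

beam 1: φ=-90°, α=345°
  direction (0.9659, -0.2588); cell (3,2); t to first gridline: x 0.4762, y 3.0523 (then +1.0353 / +3.8637)
    (4,2) via x @ 0.4762
    (5,2) via x @ 1.5115  # hit
  → r_1 = 1.5115
beam 2: φ=0°, α=75°
  direction (0.2588, 0.9659); cell (3,2); t to first gridline: x 1.7773, y 0.2174 (then +3.8637 / +1.0353)
    (3,3) via y @ 0.2174
    (3,4) via y @ 1.2527
    (4,4) via x @ 1.7773
    (4,5) via y @ 2.2880  # hit
  → r_2 = 2.2880
beam 3: φ=90°, α=165°
  direction (-0.9659, 0.2588); cell (3,2); t to first gridline: x 0.5590, y 0.8114 (then +1.0353 / +3.8637)
    (2,2) via x @ 0.5590  # hit
  → r_3 = 0.5590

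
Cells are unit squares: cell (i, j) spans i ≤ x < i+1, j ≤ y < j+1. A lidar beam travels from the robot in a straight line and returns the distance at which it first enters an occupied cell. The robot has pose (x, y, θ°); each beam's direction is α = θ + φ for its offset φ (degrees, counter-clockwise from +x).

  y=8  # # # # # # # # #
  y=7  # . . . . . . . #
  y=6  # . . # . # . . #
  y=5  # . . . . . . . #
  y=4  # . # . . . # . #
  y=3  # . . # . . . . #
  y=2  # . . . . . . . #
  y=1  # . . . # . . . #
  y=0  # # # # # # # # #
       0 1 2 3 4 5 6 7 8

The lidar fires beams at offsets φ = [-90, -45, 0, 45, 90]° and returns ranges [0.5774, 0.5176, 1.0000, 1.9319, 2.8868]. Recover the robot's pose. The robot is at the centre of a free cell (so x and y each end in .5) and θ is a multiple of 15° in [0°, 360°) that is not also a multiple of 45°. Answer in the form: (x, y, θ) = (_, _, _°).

Enumerate (i+0.5, j+0.5, θ) over the 43 free cells and 16 admissible headings. For each, cast all 5 beams and compare to the given ranges.
  (5.5, 7.5, 75°): beam 1 = 2.5882 ≠ 0.5774 ✗
  (6.5, 2.5, 285°): beam 1 = 1.9319 ≠ 0.5774 ✗
  (1.5, 2.5, 105°): beam 1 = 1.9319 ≠ 0.5774 ✗
  (3.5, 7.5, 330°): beam 3 = 1.7321 ≠ 1.0000 ✗
  …
  (7.5, 7.5, 150°): r_1=0.5774, r_2=0.5176, r_3=1.0000, r_4=1.9319, r_5=2.8868 — all match ✓
Only this pose fits every beam.

(x, y, θ) = (7.5, 7.5, 150°)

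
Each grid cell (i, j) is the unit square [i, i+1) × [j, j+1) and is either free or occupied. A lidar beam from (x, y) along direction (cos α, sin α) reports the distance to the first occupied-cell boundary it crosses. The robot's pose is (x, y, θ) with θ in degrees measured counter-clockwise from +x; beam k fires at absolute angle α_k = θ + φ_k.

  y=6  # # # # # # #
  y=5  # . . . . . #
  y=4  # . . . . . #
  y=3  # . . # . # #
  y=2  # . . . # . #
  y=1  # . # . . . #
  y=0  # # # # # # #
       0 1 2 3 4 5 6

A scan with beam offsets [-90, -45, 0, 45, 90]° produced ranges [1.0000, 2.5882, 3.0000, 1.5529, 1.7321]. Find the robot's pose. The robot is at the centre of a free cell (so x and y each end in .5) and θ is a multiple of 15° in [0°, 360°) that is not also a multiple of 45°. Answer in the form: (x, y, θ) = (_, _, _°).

(x, y, θ) = (2.5, 4.5, 30°)

Enumerate (i+0.5, j+0.5, θ) over the 21 free cells and 16 admissible headings. For each, cast all 5 beams and compare to the given ranges.
  (5.5, 2.5, 165°): beam 1 = 0.5176 ≠ 1.0000 ✗
  (4.5, 3.5, 165°): beam 1 = 2.5882 ≠ 1.0000 ✗
  (1.5, 3.5, 195°): beam 1 = 1.9319 ≠ 1.0000 ✗
  (1.5, 1.5, 75°): beam 1 = 0.5176 ≠ 1.0000 ✗
  …
  (2.5, 4.5, 30°): r_1=1.0000, r_2=2.5882, r_3=3.0000, r_4=1.5529, r_5=1.7321 — all match ✓
Only this pose fits every beam.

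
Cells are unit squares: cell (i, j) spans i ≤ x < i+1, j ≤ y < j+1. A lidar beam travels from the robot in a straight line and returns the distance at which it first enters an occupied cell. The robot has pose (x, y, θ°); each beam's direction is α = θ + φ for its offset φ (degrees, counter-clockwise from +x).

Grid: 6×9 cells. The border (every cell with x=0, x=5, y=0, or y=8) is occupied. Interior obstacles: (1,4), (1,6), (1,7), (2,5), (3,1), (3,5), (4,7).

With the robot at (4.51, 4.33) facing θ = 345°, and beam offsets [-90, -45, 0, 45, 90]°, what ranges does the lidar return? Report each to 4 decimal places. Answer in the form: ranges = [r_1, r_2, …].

beam 1: φ=-90°, α=255°
  direction (-0.2588, -0.9659); cell (4,4); t to first gridline: x 1.9705, y 0.3416 (then +3.8637 / +1.0353)
    (4,3) via y @ 0.3416
    (4,2) via y @ 1.3769
    (3,2) via x @ 1.9705
    (3,1) via y @ 2.4122  # hit
  → r_1 = 2.4122
beam 2: φ=-45°, α=300°
  direction (0.5000, -0.8660); cell (4,4); t to first gridline: x 0.9800, y 0.3811 (then +2.0000 / +1.1547)
    (4,3) via y @ 0.3811
    (5,3) via x @ 0.9800  # hit
  → r_2 = 0.9800
beam 3: φ=0°, α=345°
  direction (0.9659, -0.2588); cell (4,4); t to first gridline: x 0.5073, y 1.2750 (then +1.0353 / +3.8637)
    (5,4) via x @ 0.5073  # hit
  → r_3 = 0.5073
beam 4: φ=45°, α=30°
  direction (0.8660, 0.5000); cell (4,4); t to first gridline: x 0.5658, y 1.3400 (then +1.1547 / +2.0000)
    (5,4) via x @ 0.5658  # hit
  → r_4 = 0.5658
beam 5: φ=90°, α=75°
  direction (0.2588, 0.9659); cell (4,4); t to first gridline: x 1.8932, y 0.6936 (then +3.8637 / +1.0353)
    (4,5) via y @ 0.6936
    (4,6) via y @ 1.7289
    (5,6) via x @ 1.8932  # hit
  → r_5 = 1.8932

ranges = [2.4122, 0.9800, 0.5073, 0.5658, 1.8932]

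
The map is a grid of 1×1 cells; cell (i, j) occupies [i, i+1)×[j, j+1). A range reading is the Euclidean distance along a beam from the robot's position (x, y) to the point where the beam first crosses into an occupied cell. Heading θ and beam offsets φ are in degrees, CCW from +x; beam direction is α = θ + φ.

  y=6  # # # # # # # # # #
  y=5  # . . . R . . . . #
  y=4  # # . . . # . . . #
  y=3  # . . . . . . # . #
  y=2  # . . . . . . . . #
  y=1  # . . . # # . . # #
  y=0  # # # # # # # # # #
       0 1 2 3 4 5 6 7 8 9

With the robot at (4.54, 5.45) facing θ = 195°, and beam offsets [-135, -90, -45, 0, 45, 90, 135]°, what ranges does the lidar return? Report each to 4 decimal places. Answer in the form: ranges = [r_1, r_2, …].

beam 1: φ=-135°, α=60°
  dir = (cos 60°, sin 60°) = (0.5000, 0.8660); from cell (4,5)
  next x-line at t=0.9200, next y-line at t=0.6351; Δt_x=2.0000, Δt_y=1.1547
    y: enter (4,6) at t=0.6351 ← occupied
  → r_1 = 0.6351
beam 2: φ=-90°, α=105°
  dir = (cos 105°, sin 105°) = (-0.2588, 0.9659); from cell (4,5)
  next x-line at t=2.0864, next y-line at t=0.5694; Δt_x=3.8637, Δt_y=1.0353
    y: enter (4,6) at t=0.5694 ← occupied
  → r_2 = 0.5694
beam 3: φ=-45°, α=150°
  dir = (cos 150°, sin 150°) = (-0.8660, 0.5000); from cell (4,5)
  next x-line at t=0.6235, next y-line at t=1.1000; Δt_x=1.1547, Δt_y=2.0000
    x: enter (3,5) at t=0.6235
    y: enter (3,6) at t=1.1000 ← occupied
  → r_3 = 1.1000
beam 4: φ=0°, α=195°
  dir = (cos 195°, sin 195°) = (-0.9659, -0.2588); from cell (4,5)
  next x-line at t=0.5590, next y-line at t=1.7387; Δt_x=1.0353, Δt_y=3.8637
    x: enter (3,5) at t=0.5590
    x: enter (2,5) at t=1.5943
    y: enter (2,4) at t=1.7387
    x: enter (1,4) at t=2.6296 ← occupied
  → r_4 = 2.6296
beam 5: φ=45°, α=240°
  dir = (cos 240°, sin 240°) = (-0.5000, -0.8660); from cell (4,5)
  next x-line at t=1.0800, next y-line at t=0.5196; Δt_x=2.0000, Δt_y=1.1547
    y: enter (4,4) at t=0.5196
    x: enter (3,4) at t=1.0800
    y: enter (3,3) at t=1.6743
    y: enter (3,2) at t=2.8290
    x: enter (2,2) at t=3.0800
    y: enter (2,1) at t=3.9837
    x: enter (1,1) at t=5.0800
    y: enter (1,0) at t=5.1384 ← occupied
  → r_5 = 5.1384
beam 6: φ=90°, α=285°
  dir = (cos 285°, sin 285°) = (0.2588, -0.9659); from cell (4,5)
  next x-line at t=1.7773, next y-line at t=0.4659; Δt_x=3.8637, Δt_y=1.0353
    y: enter (4,4) at t=0.4659
    y: enter (4,3) at t=1.5012
    x: enter (5,3) at t=1.7773
    y: enter (5,2) at t=2.5364
    y: enter (5,1) at t=3.5717 ← occupied
  → r_6 = 3.5717
beam 7: φ=135°, α=330°
  dir = (cos 330°, sin 330°) = (0.8660, -0.5000); from cell (4,5)
  next x-line at t=0.5312, next y-line at t=0.9000; Δt_x=1.1547, Δt_y=2.0000
    x: enter (5,5) at t=0.5312
    y: enter (5,4) at t=0.9000 ← occupied
  → r_7 = 0.9000

ranges = [0.6351, 0.5694, 1.1000, 2.6296, 5.1384, 3.5717, 0.9000]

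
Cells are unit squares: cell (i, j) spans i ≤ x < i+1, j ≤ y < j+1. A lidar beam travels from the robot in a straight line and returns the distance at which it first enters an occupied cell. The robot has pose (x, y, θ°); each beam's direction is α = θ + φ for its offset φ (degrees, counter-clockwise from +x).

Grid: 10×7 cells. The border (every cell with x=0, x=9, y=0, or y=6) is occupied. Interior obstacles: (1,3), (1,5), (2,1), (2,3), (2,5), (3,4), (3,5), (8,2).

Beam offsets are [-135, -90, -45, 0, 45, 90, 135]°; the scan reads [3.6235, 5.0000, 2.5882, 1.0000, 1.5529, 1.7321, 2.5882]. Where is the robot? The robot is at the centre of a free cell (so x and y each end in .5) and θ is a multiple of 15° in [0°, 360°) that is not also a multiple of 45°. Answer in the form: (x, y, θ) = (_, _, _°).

The pose lattice has 32·16 = 512 candidates. Test each by forward raycasting.
  (8.5, 3.5, 300°): beam 1 = 4.6587 ≠ 3.6235 ✗
  (8.5, 4.5, 300°): beam 1 = 4.6587 ≠ 3.6235 ✗
  (5.5, 1.5, 105°): beam 1 = 1.0000 ≠ 3.6235 ✗
  …
  (7.5, 3.5, 300°): r_1=3.6235, r_2=5.0000, r_3=2.5882, r_4=1.0000, r_5=1.5529, r_6=1.7321, r_7=2.5882 — all match ✓
No second candidate reproduces the full scan.

(x, y, θ) = (7.5, 3.5, 300°)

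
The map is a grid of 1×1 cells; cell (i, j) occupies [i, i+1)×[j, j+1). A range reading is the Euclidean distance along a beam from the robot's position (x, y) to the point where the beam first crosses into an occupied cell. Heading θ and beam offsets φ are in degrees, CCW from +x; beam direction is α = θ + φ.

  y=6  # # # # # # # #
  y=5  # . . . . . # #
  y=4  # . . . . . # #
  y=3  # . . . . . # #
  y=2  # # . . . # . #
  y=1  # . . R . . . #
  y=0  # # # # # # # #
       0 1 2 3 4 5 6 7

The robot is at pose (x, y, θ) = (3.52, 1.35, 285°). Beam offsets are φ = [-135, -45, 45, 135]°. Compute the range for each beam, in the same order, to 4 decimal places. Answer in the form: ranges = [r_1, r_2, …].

beam 1: φ=-135°, α=150°
  dir = (cos 150°, sin 150°) = (-0.8660, 0.5000); from cell (3,1)
  next x-line at t=0.6004, next y-line at t=1.3000; Δt_x=1.1547, Δt_y=2.0000
    x: enter (2,1) at t=0.6004
    y: enter (2,2) at t=1.3000
    x: enter (1,2) at t=1.7551 ← occupied
  → r_1 = 1.7551
beam 2: φ=-45°, α=240°
  dir = (cos 240°, sin 240°) = (-0.5000, -0.8660); from cell (3,1)
  next x-line at t=1.0400, next y-line at t=0.4041; Δt_x=2.0000, Δt_y=1.1547
    y: enter (3,0) at t=0.4041 ← occupied
  → r_2 = 0.4041
beam 3: φ=45°, α=330°
  dir = (cos 330°, sin 330°) = (0.8660, -0.5000); from cell (3,1)
  next x-line at t=0.5543, next y-line at t=0.7000; Δt_x=1.1547, Δt_y=2.0000
    x: enter (4,1) at t=0.5543
    y: enter (4,0) at t=0.7000 ← occupied
  → r_3 = 0.7000
beam 4: φ=135°, α=60°
  dir = (cos 60°, sin 60°) = (0.5000, 0.8660); from cell (3,1)
  next x-line at t=0.9600, next y-line at t=0.7506; Δt_x=2.0000, Δt_y=1.1547
    y: enter (3,2) at t=0.7506
    x: enter (4,2) at t=0.9600
    y: enter (4,3) at t=1.9053
    x: enter (5,3) at t=2.9600
    y: enter (5,4) at t=3.0600
    y: enter (5,5) at t=4.2147
    x: enter (6,5) at t=4.9600 ← occupied
  → r_4 = 4.9600

ranges = [1.7551, 0.4041, 0.7000, 4.9600]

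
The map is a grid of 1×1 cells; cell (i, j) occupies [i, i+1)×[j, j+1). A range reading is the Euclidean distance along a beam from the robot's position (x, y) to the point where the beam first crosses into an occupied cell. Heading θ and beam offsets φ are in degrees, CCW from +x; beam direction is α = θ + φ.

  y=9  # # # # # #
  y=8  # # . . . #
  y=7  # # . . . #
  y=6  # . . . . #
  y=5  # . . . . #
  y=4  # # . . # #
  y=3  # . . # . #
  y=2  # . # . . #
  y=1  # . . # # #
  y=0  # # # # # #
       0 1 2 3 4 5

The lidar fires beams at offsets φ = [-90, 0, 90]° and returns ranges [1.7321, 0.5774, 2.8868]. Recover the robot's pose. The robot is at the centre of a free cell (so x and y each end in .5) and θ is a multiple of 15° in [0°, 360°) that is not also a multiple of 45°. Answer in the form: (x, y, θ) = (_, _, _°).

(x, y, θ) = (2.5, 7.5, 150°)

Candidates: 24 free-cell centres × 16 headings = 384 poses. Raycast each; keep the one whose scan matches to 4 dp.
  (2.5, 8.5, 165°): beam 1 = 0.5176 ≠ 1.7321 ✗
  (1.5, 2.5, 345°): beam 1 = 1.5529 ≠ 1.7321 ✗
  (1.5, 5.5, 330°): beam 1 = 0.5774 ≠ 1.7321 ✗
  (2.5, 6.5, 15°): beam 1 = 2.5882 ≠ 1.7321 ✗
  …
  (2.5, 7.5, 150°): r_1=1.7321, r_2=0.5774, r_3=2.8868 — all match ✓
No second candidate reproduces the full scan.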